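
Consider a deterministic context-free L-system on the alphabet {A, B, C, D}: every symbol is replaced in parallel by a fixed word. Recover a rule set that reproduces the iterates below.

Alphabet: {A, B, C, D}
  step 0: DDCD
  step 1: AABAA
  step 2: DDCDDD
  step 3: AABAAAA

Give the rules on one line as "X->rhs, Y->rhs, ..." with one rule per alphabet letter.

  step 2 ⇒ step 3: DDCDDD ⇒ A·A·BA·A·A·A
    C ↦ BA
    D ↦ A
  step 1 ⇒ step 2: AABAA ⇒ D·D·CD·D·D
    A ↦ D
  step 1 ⇒ step 2: AABAA ⇒ D·D·CD·D·D
    B ↦ CD

A->D, B->CD, C->BA, D->A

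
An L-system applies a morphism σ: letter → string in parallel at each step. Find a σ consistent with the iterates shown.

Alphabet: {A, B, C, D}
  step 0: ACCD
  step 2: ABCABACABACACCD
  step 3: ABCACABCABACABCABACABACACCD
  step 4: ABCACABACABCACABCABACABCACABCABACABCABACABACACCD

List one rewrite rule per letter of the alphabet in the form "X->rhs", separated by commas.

  step 3 ⇒ step 4: ABCACABCABACABCABACABACACCD ⇒ AB·C·AC·AB·AC·AB·C·AC·AB·C·AB·AC·AB·C·AC·AB·C·AB·AC·AB·C·AB·AC·AB·AC·AC·CD
    A ↦ AB
    B ↦ C
    C ↦ AC
    D ↦ CD

A->AB, B->C, C->AC, D->CD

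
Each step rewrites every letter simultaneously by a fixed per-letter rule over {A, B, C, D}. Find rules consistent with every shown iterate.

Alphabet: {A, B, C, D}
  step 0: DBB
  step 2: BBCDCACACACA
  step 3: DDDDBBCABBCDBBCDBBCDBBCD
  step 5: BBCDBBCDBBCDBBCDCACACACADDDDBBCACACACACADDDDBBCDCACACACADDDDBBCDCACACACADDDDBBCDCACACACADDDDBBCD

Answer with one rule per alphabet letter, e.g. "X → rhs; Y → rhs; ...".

A->CD, B->DD, C->BB, D->CA

  step 2 ⇒ step 3: BBCDCACACACA ⇒ DD·DD·BB·CA·BB·CD·BB·CD·BB·CD·BB·CD
    A ↦ CD
    B ↦ DD
    C ↦ BB
    D ↦ CA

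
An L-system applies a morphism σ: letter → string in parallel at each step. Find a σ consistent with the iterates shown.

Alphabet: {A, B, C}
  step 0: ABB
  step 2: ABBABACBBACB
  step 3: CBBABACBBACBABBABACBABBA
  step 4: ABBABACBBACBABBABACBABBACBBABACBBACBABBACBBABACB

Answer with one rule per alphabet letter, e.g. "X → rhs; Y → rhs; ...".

A->CB, B->BA, C->AB

  step 3 ⇒ step 4: CBBABACBBACBABBABACBABBA ⇒ AB·BA·BA·CB·BA·CB·AB·BA·BA·CB·AB·BA·CB·BA·BA·CB·BA·CB·AB·BA·CB·BA·BA·CB
    A ↦ CB
    B ↦ BA
    C ↦ AB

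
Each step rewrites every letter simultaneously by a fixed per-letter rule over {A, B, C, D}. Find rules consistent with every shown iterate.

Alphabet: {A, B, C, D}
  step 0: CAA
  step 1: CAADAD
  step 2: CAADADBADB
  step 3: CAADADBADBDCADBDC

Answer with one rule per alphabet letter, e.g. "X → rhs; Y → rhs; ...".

A->AD, B->DC, C->CA, D->B

  step 2 ⇒ step 3: CAADADBADB ⇒ CA·AD·AD·B·AD·B·DC·AD·B·DC
    A ↦ AD
    B ↦ DC
    C ↦ CA
    D ↦ B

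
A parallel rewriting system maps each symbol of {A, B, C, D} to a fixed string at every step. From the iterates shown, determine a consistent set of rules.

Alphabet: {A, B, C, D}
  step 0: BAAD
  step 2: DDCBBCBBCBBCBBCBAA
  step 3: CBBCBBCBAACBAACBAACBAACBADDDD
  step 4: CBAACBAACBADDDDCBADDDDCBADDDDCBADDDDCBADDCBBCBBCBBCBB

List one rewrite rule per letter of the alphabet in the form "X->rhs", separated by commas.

  step 3 ⇒ step 4: CBBCBBCBAACBAACBAACBAACBADDDD ⇒ CB·A·A·CB·A·A·CB·A·DD·DD·CB·A·DD·DD·CB·A·DD·DD·CB·A·DD·DD·CB·A·DD·CBB·CBB·CBB·CBB
    A ↦ DD
    B ↦ A
    C ↦ CB
    D ↦ CBB

A->DD, B->A, C->CB, D->CBB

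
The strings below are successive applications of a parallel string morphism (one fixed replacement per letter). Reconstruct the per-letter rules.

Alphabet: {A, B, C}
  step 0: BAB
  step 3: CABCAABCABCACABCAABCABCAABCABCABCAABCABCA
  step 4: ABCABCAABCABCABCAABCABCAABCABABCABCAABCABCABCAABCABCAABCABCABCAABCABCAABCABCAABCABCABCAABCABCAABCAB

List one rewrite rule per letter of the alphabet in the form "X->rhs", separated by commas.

A->CAB, B->CA, C->AB

  step 3 ⇒ step 4: CABCAABCABCACABCAABCABCAABCABCABCAABCABCA ⇒ AB·CAB·CA·AB·CAB·CAB·CA·AB·CAB·CA·AB·CAB·AB·CAB·CA·AB·CAB·CAB·CA·AB·CAB·CA·AB·CAB·CAB·CA·AB·CAB·CA·AB·CAB·CA·AB·CAB·CAB·CA·AB·CAB·CA·AB·CAB
    A ↦ CAB
    B ↦ CA
    C ↦ AB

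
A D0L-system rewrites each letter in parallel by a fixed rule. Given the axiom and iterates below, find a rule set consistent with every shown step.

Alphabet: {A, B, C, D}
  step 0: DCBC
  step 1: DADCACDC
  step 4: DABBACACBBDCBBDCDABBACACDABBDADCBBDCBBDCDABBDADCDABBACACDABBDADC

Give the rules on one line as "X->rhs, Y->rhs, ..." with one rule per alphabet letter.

  step 0 ⇒ step 1: DCBC ⇒ DA·DC·AC·DC
    B ↦ AC
    C ↦ DC
    D ↦ DA
    A ↦ BB  (constrained at step 1)

A->BB, B->AC, C->DC, D->DA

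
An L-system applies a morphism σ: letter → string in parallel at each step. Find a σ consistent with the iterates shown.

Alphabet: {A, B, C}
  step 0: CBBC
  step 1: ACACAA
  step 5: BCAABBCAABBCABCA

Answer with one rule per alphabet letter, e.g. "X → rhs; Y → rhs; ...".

  step 0 ⇒ step 1: CBBC ⇒ A·CA·CA·A
    B ↦ CA
    C ↦ A
    A ↦ B  (constrained at step 1)

A->B, B->CA, C->A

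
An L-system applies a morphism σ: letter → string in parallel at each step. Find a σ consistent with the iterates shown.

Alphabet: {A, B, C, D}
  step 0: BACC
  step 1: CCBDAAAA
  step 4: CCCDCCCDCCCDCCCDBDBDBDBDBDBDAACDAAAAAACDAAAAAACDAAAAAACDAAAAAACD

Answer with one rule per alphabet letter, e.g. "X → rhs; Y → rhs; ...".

  step 0 ⇒ step 1: BACC ⇒ CC·BD·AA·AA
    A ↦ BD
    B ↦ CC
    C ↦ AA
    D ↦ CD  (constrained at step 1)

A->BD, B->CC, C->AA, D->CD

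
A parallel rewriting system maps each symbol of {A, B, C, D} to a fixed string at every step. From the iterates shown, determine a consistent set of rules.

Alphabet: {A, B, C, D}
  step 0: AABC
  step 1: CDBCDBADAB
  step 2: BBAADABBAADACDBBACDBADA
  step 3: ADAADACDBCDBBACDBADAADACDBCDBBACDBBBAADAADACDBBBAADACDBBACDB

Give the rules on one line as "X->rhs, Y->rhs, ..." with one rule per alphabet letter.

A->CDB, B->ADA, C->B, D->BA

  step 2 ⇒ step 3: BBAADABBAADACDBBACDBADA ⇒ ADA·ADA·CDB·CDB·BA·CDB·ADA·ADA·CDB·CDB·BA·CDB·B·BA·ADA·ADA·CDB·B·BA·ADA·CDB·BA·CDB
    A ↦ CDB
    B ↦ ADA
    C ↦ B
    D ↦ BA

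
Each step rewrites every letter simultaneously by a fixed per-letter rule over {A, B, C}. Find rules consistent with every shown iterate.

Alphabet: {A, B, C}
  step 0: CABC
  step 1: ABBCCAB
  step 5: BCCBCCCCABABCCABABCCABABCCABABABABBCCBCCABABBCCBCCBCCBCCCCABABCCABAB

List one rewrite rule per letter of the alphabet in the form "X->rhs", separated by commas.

  step 0 ⇒ step 1: CABC ⇒ AB·B·CC·AB
    A ↦ B
    B ↦ CC
    C ↦ AB

A->B, B->CC, C->AB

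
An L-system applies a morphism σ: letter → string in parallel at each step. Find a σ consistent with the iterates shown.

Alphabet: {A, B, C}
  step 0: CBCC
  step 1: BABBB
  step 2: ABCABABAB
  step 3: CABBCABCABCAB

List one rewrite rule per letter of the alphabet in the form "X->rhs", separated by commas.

  step 2 ⇒ step 3: ABCABABAB ⇒ C·AB·B·C·AB·C·AB·C·AB
    A ↦ C
    B ↦ AB
    C ↦ B

A->C, B->AB, C->B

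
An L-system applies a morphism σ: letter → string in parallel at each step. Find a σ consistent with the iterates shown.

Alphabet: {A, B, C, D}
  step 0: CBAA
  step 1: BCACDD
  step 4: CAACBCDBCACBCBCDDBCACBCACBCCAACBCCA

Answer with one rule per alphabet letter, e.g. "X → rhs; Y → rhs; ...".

A->D, B->AC, C->BC, D->CA

  step 0 ⇒ step 1: CBAA ⇒ BC·AC·D·D
    A ↦ D
    B ↦ AC
    C ↦ BC
    D ↦ CA  (constrained at step 1)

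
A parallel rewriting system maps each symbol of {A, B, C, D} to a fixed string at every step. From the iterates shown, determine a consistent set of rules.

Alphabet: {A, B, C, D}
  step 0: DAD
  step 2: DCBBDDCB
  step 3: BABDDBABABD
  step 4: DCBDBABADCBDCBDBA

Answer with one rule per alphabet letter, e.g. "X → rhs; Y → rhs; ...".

  step 3 ⇒ step 4: BABDDBABABD ⇒ D·CB·D·BA·BA·D·CB·D·CB·D·BA
    A ↦ CB
    B ↦ D
    D ↦ BA
  step 2 ⇒ step 3: DCBBDDCB ⇒ BA·B·D·D·BA·BA·B·D
    C ↦ B

A->CB, B->D, C->B, D->BA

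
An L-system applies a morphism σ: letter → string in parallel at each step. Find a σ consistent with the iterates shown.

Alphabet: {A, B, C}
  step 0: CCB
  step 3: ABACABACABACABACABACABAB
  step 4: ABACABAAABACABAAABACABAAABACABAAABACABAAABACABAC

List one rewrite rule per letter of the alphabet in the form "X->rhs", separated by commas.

A->AB, B->AC, C->AA

  step 3 ⇒ step 4: ABACABACABACABACABACABAB ⇒ AB·AC·AB·AA·AB·AC·AB·AA·AB·AC·AB·AA·AB·AC·AB·AA·AB·AC·AB·AA·AB·AC·AB·AC
    A ↦ AB
    B ↦ AC
    C ↦ AA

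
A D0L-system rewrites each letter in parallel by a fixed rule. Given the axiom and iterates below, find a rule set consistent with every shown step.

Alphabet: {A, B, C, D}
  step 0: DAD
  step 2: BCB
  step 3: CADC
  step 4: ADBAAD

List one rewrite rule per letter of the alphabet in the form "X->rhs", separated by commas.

A->B, B->C, C->AD, D->A

  step 3 ⇒ step 4: CADC ⇒ AD·B·A·AD
    A ↦ B
    C ↦ AD
    D ↦ A
  step 2 ⇒ step 3: BCB ⇒ C·AD·C
    B ↦ C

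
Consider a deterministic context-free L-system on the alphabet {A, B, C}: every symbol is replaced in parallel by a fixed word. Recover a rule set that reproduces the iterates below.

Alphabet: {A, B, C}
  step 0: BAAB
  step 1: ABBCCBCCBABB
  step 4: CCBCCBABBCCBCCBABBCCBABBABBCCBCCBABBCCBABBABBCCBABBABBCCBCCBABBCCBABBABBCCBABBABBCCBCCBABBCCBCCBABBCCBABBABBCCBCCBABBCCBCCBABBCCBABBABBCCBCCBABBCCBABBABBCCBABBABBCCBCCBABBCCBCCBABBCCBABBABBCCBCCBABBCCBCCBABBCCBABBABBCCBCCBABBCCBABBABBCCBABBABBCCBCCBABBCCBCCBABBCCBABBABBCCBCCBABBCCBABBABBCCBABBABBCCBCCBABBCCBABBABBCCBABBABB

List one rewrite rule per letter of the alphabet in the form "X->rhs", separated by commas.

  step 0 ⇒ step 1: BAAB ⇒ ABB·CCB·CCB·ABB
    A ↦ CCB
    B ↦ ABB
    C ↦ CCB  (constrained at step 1)

A->CCB, B->ABB, C->CCB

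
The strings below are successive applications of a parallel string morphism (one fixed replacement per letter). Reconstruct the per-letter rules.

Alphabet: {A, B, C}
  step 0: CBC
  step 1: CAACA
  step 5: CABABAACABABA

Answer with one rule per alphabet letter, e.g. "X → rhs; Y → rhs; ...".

A->B, B->A, C->CA

  step 0 ⇒ step 1: CBC ⇒ CA·A·CA
    B ↦ A
    C ↦ CA
    A ↦ B  (constrained at step 1)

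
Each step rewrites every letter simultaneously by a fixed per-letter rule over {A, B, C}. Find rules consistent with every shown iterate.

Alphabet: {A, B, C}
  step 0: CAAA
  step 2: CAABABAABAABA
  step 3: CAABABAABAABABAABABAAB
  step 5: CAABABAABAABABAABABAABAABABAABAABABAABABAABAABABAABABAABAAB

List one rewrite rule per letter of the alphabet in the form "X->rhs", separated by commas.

A->AB, B->A, C->CA

  step 2 ⇒ step 3: CAABABAABAABA ⇒ CA·AB·AB·A·AB·A·AB·AB·A·AB·AB·A·AB
    A ↦ AB
    B ↦ A
    C ↦ CA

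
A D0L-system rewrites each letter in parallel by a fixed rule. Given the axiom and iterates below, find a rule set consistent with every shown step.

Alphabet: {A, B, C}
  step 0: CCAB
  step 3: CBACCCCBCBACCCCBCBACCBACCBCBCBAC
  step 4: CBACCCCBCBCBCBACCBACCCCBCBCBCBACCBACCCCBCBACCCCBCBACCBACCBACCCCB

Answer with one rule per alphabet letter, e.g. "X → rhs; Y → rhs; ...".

A->CC, B->AC, C->CB

  step 3 ⇒ step 4: CBACCCCBCBACCCCBCBACCBACCBCBCBAC ⇒ CB·AC·CC·CB·CB·CB·CB·AC·CB·AC·CC·CB·CB·CB·CB·AC·CB·AC·CC·CB·CB·AC·CC·CB·CB·AC·CB·AC·CB·AC·CC·CB
    A ↦ CC
    B ↦ AC
    C ↦ CB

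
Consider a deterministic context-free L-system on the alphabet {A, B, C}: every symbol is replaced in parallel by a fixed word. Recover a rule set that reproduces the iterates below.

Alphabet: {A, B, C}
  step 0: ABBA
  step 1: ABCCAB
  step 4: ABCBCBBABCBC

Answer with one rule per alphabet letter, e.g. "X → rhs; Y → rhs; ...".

A->AB, B->C, C->B

  step 0 ⇒ step 1: ABBA ⇒ AB·C·C·AB
    A ↦ AB
    B ↦ C
    C ↦ B  (constrained at step 1)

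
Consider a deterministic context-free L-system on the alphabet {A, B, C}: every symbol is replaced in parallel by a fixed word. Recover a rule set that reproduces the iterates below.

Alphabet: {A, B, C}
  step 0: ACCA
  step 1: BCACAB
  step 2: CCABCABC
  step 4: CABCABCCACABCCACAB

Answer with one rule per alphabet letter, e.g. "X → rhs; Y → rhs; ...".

  step 1 ⇒ step 2: BCACAB ⇒ C·CA·B·CA·B·C
    A ↦ B
    B ↦ C
    C ↦ CA

A->B, B->C, C->CA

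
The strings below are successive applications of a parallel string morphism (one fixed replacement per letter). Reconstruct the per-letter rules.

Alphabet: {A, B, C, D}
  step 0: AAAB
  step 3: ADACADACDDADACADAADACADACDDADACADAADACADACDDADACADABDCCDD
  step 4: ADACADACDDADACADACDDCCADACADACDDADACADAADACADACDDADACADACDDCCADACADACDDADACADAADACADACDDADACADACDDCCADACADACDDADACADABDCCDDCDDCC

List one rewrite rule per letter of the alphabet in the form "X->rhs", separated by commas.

  step 3 ⇒ step 4: ADACADACDDADACADAADACADACDDADACADAADACADACDDADACADABDCCDD ⇒ ADA·C·ADA·CDD·ADA·C·ADA·CDD·C·C·ADA·C·ADA·CDD·ADA·C·ADA·ADA·C·ADA·CDD·ADA·C·ADA·CDD·C·C·ADA·C·ADA·CDD·ADA·C·ADA·ADA·C·ADA·CDD·ADA·C·ADA·CDD·C·C·ADA·C·ADA·CDD·ADA·C·ADA·BD·C·CDD·CDD·C·C
    A ↦ ADA
    B ↦ BD
    C ↦ CDD
    D ↦ C

A->ADA, B->BD, C->CDD, D->C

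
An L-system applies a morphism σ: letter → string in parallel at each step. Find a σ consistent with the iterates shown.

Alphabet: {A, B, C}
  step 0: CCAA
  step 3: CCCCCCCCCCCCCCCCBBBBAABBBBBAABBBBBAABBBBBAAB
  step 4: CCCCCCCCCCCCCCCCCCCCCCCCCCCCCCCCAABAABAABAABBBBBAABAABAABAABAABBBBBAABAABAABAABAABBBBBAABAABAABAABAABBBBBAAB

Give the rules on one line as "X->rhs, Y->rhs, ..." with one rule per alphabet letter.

  step 3 ⇒ step 4: CCCCCCCCCCCCCCCCBBBBAABBBBBAABBBBBAABBBBBAAB ⇒ CC·CC·CC·CC·CC·CC·CC·CC·CC·CC·CC·CC·CC·CC·CC·CC·AAB·AAB·AAB·AAB·BB·BB·AAB·AAB·AAB·AAB·AAB·BB·BB·AAB·AAB·AAB·AAB·AAB·BB·BB·AAB·AAB·AAB·AAB·AAB·BB·BB·AAB
    A ↦ BB
    B ↦ AAB
    C ↦ CC

A->BB, B->AAB, C->CC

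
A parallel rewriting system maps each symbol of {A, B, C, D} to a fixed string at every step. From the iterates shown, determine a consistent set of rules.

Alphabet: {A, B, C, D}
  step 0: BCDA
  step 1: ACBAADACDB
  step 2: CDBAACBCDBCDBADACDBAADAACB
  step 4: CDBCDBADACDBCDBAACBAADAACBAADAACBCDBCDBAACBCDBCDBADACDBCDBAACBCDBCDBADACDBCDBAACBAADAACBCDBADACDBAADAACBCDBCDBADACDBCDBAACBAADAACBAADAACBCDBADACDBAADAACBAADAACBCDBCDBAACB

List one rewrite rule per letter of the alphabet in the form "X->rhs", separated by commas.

  step 1 ⇒ step 2: ACBAADACDB ⇒ CDB·A·ACB·CDB·CDB·ADA·CDB·A·ADA·ACB
    A ↦ CDB
    B ↦ ACB
    C ↦ A
    D ↦ ADA

A->CDB, B->ACB, C->A, D->ADA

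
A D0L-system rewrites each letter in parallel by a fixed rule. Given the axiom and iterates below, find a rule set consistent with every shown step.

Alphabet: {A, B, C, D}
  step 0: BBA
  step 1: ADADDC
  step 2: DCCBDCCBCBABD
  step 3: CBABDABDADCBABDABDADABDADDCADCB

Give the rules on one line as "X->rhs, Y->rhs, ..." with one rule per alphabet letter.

A->DC, B->AD, C->ABD, D->CB

  step 2 ⇒ step 3: DCCBDCCBCBABD ⇒ CB·ABD·ABD·AD·CB·ABD·ABD·AD·ABD·AD·DC·AD·CB
    A ↦ DC
    B ↦ AD
    C ↦ ABD
    D ↦ CB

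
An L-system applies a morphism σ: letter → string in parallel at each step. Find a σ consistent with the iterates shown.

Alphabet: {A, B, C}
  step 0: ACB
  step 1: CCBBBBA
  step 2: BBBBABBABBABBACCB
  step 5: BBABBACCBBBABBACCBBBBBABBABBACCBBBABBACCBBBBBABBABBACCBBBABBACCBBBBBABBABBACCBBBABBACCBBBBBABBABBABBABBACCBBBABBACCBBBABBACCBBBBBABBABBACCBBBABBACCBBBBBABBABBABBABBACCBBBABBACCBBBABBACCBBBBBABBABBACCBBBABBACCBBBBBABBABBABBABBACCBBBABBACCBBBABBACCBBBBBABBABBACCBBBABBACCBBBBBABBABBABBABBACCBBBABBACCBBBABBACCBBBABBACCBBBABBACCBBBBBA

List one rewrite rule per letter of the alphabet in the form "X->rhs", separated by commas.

A->CCB, B->BBA, C->B

  step 1 ⇒ step 2: CCBBBBA ⇒ B·B·BBA·BBA·BBA·BBA·CCB
    A ↦ CCB
    B ↦ BBA
    C ↦ B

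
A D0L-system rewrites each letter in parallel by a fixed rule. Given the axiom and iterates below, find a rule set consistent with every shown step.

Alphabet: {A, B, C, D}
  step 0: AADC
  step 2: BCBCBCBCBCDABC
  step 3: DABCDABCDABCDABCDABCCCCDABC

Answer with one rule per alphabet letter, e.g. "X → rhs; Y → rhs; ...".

  step 2 ⇒ step 3: BCBCBCBCBCDABC ⇒ DA·BC·DA·BC·DA·BC·DA·BC·DA·BC·C·CC·DA·BC
    A ↦ CC
    B ↦ DA
    C ↦ BC
    D ↦ C

A->CC, B->DA, C->BC, D->C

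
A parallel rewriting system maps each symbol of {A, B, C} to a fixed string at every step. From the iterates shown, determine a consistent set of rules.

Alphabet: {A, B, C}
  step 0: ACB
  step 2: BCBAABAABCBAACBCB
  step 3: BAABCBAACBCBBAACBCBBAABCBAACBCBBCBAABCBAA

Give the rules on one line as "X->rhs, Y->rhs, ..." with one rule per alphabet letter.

  step 2 ⇒ step 3: BCBAABAABCBAACBCB ⇒ BAA·BC·BAA·CB·CB·BAA·CB·CB·BAA·BC·BAA·CB·CB·BC·BAA·BC·BAA
    A ↦ CB
    B ↦ BAA
    C ↦ BC

A->CB, B->BAA, C->BC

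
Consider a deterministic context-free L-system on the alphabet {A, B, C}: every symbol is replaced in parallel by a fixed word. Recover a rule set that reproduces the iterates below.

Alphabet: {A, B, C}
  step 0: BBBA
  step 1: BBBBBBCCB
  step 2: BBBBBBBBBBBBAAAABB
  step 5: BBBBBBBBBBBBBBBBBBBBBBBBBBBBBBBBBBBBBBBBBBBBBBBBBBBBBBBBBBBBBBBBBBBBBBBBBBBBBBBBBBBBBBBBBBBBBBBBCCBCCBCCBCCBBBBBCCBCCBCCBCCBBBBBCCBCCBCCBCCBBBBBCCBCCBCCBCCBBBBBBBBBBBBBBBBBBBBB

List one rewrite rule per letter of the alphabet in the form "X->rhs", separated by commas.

A->CCB, B->BB, C->AA

  step 1 ⇒ step 2: BBBBBBCCB ⇒ BB·BB·BB·BB·BB·BB·AA·AA·BB
    B ↦ BB
    C ↦ AA
  step 0 ⇒ step 1: BBBA ⇒ BB·BB·BB·CCB
    A ↦ CCB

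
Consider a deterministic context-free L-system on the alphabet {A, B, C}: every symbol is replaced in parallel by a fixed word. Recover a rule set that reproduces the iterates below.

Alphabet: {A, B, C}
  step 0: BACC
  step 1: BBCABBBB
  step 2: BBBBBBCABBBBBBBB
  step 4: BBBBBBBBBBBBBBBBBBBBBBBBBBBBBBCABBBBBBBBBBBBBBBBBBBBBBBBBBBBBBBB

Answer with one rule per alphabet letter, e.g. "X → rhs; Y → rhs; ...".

A->CA, B->BB, C->BB

  step 1 ⇒ step 2: BBCABBBB ⇒ BB·BB·BB·CA·BB·BB·BB·BB
    A ↦ CA
    B ↦ BB
    C ↦ BB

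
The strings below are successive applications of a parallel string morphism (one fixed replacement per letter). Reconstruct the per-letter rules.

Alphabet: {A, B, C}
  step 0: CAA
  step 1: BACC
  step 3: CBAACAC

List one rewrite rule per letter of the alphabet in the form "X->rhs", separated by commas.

  step 0 ⇒ step 1: CAA ⇒ BA·C·C
    A ↦ C
    C ↦ BA
    B ↦ A  (constrained at step 1)

A->C, B->A, C->BA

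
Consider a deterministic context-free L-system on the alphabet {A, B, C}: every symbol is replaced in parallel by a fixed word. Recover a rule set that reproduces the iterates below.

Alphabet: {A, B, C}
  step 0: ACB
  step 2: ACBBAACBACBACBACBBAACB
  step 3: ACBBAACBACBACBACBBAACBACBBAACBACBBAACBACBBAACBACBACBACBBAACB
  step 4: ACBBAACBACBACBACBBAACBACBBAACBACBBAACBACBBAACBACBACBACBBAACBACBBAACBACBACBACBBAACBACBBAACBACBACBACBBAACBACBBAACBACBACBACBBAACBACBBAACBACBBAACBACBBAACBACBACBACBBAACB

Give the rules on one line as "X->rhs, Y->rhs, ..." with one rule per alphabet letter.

  step 3 ⇒ step 4: ACBBAACBACBACBACBBAACBACBBAACBACBBAACBACBBAACBACBACBACBBAACB ⇒ ACB·BA·ACB·ACB·ACB·ACB·BA·ACB·ACB·BA·ACB·ACB·BA·ACB·ACB·BA·ACB·ACB·ACB·ACB·BA·ACB·ACB·BA·ACB·ACB·ACB·ACB·BA·ACB·ACB·BA·ACB·ACB·ACB·ACB·BA·ACB·ACB·BA·ACB·ACB·ACB·ACB·BA·ACB·ACB·BA·ACB·ACB·BA·ACB·ACB·BA·ACB·ACB·ACB·ACB·BA·ACB
    A ↦ ACB
    B ↦ ACB
    C ↦ BA

A->ACB, B->ACB, C->BA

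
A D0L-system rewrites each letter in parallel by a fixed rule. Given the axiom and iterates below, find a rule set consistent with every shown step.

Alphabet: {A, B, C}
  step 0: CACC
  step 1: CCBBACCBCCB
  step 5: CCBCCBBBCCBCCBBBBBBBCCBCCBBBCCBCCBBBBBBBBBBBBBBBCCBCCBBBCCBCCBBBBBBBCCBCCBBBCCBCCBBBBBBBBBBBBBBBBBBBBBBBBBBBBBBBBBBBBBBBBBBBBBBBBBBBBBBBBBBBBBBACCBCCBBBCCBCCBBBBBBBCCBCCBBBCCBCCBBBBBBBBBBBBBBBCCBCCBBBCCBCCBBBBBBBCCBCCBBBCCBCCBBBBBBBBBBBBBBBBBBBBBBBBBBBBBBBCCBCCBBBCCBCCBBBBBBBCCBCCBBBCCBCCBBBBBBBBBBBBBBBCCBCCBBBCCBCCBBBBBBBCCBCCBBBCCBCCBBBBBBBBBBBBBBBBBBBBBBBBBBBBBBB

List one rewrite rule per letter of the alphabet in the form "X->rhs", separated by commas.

  step 0 ⇒ step 1: CACC ⇒ CCB·BA·CCB·CCB
    A ↦ BA
    C ↦ CCB
    B ↦ BB  (constrained at step 1)

A->BA, B->BB, C->CCB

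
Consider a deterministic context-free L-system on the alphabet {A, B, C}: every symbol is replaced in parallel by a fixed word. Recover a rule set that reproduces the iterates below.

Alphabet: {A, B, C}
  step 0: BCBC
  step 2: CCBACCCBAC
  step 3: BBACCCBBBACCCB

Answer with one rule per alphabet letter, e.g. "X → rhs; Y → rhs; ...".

A->CC, B->AC, C->B

  step 2 ⇒ step 3: CCBACCCBAC ⇒ B·B·AC·CC·B·B·B·AC·CC·B
    A ↦ CC
    B ↦ AC
    C ↦ B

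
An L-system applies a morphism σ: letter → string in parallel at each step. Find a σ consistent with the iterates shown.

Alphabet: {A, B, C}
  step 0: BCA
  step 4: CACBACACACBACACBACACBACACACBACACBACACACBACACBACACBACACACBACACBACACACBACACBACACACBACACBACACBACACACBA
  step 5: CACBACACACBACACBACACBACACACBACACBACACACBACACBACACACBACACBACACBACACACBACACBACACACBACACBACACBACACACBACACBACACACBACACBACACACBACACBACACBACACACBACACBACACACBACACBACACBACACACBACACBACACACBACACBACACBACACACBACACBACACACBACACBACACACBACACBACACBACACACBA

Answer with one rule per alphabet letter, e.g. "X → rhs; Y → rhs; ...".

A->CBA, B->CA, C->CA

  step 4 ⇒ step 5: CACBACACACBACACBACACBACACACBACACBACACACBACACBACACBACACACBACACBACACACBACACBACACACBACACBACACBACACACBA ⇒ CA·CBA·CA·CA·CBA·CA·CBA·CA·CBA·CA·CA·CBA·CA·CBA·CA·CA·CBA·CA·CBA·CA·CA·CBA·CA·CBA·CA·CBA·CA·CA·CBA·CA·CBA·CA·CA·CBA·CA·CBA·CA·CBA·CA·CA·CBA·CA·CBA·CA·CA·CBA·CA·CBA·CA·CA·CBA·CA·CBA·CA·CBA·CA·CA·CBA·CA·CBA·CA·CA·CBA·CA·CBA·CA·CBA·CA·CA·CBA·CA·CBA·CA·CA·CBA·CA·CBA·CA·CBA·CA·CA·CBA·CA·CBA·CA·CA·CBA·CA·CBA·CA·CA·CBA·CA·CBA·CA·CBA·CA·CA·CBA
    A ↦ CBA
    B ↦ CA
    C ↦ CA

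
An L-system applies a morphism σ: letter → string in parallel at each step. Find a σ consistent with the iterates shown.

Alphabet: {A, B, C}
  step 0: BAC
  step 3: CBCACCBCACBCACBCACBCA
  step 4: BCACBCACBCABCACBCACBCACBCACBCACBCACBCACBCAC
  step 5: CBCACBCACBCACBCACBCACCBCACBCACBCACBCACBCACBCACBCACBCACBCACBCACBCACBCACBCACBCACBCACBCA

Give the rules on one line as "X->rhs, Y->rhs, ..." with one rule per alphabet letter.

  step 4 ⇒ step 5: BCACBCACBCABCACBCACBCACBCACBCACBCACBCACBCAC ⇒ C·BCA·C·BCA·C·BCA·C·BCA·C·BCA·C·C·BCA·C·BCA·C·BCA·C·BCA·C·BCA·C·BCA·C·BCA·C·BCA·C·BCA·C·BCA·C·BCA·C·BCA·C·BCA·C·BCA·C·BCA·C·BCA
    A ↦ C
    B ↦ C
    C ↦ BCA

A->C, B->C, C->BCA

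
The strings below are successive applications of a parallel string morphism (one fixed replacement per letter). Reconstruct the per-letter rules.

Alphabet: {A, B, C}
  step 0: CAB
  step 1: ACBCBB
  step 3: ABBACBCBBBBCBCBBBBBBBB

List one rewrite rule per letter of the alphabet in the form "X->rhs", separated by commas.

  step 0 ⇒ step 1: CAB ⇒ A·CBC·BB
    A ↦ CBC
    B ↦ BB
    C ↦ A

A->CBC, B->BB, C->A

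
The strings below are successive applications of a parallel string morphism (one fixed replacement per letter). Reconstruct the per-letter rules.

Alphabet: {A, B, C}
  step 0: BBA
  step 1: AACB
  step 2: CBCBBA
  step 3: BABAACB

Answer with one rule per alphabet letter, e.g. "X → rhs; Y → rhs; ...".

A->CB, B->A, C->B

  step 2 ⇒ step 3: CBCBBA ⇒ B·A·B·A·A·CB
    A ↦ CB
    B ↦ A
    C ↦ B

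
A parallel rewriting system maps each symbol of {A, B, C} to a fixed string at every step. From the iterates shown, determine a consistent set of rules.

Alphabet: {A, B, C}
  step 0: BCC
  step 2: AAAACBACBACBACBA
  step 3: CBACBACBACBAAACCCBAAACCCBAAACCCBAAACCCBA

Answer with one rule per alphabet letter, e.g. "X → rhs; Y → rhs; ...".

  step 2 ⇒ step 3: AAAACBACBACBACBA ⇒ CBA·CBA·CBA·CBA·AA·CC·CBA·AA·CC·CBA·AA·CC·CBA·AA·CC·CBA
    A ↦ CBA
    B ↦ CC
    C ↦ AA

A->CBA, B->CC, C->AA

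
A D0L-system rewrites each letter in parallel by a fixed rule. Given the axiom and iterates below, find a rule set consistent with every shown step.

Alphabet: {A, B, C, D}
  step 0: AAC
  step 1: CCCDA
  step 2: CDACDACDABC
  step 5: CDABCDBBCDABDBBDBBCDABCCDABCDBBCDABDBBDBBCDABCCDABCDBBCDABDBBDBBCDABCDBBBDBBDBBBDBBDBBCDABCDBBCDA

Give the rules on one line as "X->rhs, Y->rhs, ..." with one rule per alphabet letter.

A->C, B->DBB, C->CDA, D->B

  step 1 ⇒ step 2: CCCDA ⇒ CDA·CDA·CDA·B·C
    A ↦ C
    C ↦ CDA
    D ↦ B
    B ↦ DBB  (constrained at step 2)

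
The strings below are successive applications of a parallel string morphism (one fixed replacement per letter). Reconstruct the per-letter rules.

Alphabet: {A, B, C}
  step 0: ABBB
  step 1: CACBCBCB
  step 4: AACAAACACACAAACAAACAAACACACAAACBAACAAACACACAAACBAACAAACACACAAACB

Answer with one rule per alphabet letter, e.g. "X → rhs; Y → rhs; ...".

  step 0 ⇒ step 1: ABBB ⇒ CA·CB·CB·CB
    A ↦ CA
    B ↦ CB
    C ↦ AA  (constrained at step 1)

A->CA, B->CB, C->AA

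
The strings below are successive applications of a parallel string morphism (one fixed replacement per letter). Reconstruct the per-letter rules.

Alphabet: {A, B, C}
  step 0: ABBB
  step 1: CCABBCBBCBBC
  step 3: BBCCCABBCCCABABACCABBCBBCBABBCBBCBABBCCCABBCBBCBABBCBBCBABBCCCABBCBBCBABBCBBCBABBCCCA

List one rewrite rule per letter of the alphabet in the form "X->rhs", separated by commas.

A->CCA, B->BBC, C->BA

  step 0 ⇒ step 1: ABBB ⇒ CCA·BBC·BBC·BBC
    A ↦ CCA
    B ↦ BBC
    C ↦ BA  (constrained at step 1)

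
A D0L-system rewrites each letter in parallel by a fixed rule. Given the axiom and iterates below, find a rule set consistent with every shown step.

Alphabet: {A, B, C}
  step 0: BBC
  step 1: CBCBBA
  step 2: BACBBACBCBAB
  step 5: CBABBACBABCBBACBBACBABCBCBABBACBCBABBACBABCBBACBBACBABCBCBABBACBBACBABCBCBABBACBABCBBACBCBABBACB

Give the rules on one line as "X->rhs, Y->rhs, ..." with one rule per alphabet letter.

A->AB, B->CB, C->BA

  step 1 ⇒ step 2: CBCBBA ⇒ BA·CB·BA·CB·CB·AB
    A ↦ AB
    B ↦ CB
    C ↦ BA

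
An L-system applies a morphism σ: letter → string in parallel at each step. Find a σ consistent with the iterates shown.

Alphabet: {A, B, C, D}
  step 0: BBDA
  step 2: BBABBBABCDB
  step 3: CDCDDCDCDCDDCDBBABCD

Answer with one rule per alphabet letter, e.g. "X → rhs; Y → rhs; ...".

A->D, B->CD, C->BBA, D->B

  step 2 ⇒ step 3: BBABBBABCDB ⇒ CD·CD·D·CD·CD·CD·D·CD·BBA·B·CD
    A ↦ D
    B ↦ CD
    C ↦ BBA
    D ↦ B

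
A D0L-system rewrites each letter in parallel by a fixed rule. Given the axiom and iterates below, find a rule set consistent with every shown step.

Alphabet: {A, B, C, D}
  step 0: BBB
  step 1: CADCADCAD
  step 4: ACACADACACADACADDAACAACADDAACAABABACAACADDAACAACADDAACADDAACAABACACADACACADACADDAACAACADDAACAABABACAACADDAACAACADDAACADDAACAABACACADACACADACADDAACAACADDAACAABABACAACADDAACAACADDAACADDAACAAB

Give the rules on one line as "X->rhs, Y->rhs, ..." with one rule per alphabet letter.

  step 0 ⇒ step 1: BBB ⇒ CAD·CAD·CAD
    B ↦ CAD
    A ↦ ACA  (constrained at step 1)
    C ↦ DDA  (constrained at step 1)
    D ↦ AB  (constrained at step 1)

A->ACA, B->CAD, C->DDA, D->AB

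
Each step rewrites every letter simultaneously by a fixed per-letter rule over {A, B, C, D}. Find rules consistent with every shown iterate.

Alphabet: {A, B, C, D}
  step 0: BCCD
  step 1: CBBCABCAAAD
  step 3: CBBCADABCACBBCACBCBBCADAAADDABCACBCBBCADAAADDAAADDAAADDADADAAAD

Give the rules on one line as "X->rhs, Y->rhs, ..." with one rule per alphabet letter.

  step 0 ⇒ step 1: BCCD ⇒ CB·BCA·BCA·AAD
    B ↦ CB
    C ↦ BCA
    D ↦ AAD
    A ↦ DA  (constrained at step 1)

A->DA, B->CB, C->BCA, D->AAD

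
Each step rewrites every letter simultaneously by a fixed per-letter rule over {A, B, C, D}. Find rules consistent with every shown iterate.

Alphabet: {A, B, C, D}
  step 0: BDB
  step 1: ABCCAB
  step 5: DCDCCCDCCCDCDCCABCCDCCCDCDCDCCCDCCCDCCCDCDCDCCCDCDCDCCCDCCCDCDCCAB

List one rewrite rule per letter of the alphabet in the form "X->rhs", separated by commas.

A->C, B->AB, C->DC, D->CC

  step 0 ⇒ step 1: BDB ⇒ AB·CC·AB
    B ↦ AB
    D ↦ CC
    A ↦ C  (constrained at step 1)
    C ↦ DC  (constrained at step 1)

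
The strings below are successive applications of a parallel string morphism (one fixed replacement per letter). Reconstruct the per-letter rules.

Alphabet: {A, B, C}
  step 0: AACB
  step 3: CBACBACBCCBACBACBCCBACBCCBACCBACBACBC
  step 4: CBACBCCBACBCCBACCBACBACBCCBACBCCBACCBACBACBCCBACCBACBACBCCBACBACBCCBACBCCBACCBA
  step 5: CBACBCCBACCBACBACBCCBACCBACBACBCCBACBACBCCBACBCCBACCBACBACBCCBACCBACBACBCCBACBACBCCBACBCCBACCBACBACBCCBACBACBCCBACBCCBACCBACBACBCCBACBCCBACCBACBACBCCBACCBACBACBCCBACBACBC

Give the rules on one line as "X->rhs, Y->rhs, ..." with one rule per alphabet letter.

A->BC, B->C, C->CBA

  step 4 ⇒ step 5: CBACBCCBACBCCBACCBACBACBCCBACBCCBACCBACBACBCCBACCBACBACBCCBACBACBCCBACBCCBACCBA ⇒ CBA·C·BC·CBA·C·CBA·CBA·C·BC·CBA·C·CBA·CBA·C·BC·CBA·CBA·C·BC·CBA·C·BC·CBA·C·CBA·CBA·C·BC·CBA·C·CBA·CBA·C·BC·CBA·CBA·C·BC·CBA·C·BC·CBA·C·CBA·CBA·C·BC·CBA·CBA·C·BC·CBA·C·BC·CBA·C·CBA·CBA·C·BC·CBA·C·BC·CBA·C·CBA·CBA·C·BC·CBA·C·CBA·CBA·C·BC·CBA·CBA·C·BC
    A ↦ BC
    B ↦ C
    C ↦ CBA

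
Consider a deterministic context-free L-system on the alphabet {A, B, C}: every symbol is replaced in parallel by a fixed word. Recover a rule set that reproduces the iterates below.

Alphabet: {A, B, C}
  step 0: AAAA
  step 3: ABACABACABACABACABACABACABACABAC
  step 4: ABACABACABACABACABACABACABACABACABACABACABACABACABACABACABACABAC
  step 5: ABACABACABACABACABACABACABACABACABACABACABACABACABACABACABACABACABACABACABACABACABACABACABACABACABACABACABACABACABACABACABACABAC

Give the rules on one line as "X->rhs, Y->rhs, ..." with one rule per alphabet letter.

  step 4 ⇒ step 5: ABACABACABACABACABACABACABACABACABACABACABACABACABACABACABACABAC ⇒ AB·AC·AB·AC·AB·AC·AB·AC·AB·AC·AB·AC·AB·AC·AB·AC·AB·AC·AB·AC·AB·AC·AB·AC·AB·AC·AB·AC·AB·AC·AB·AC·AB·AC·AB·AC·AB·AC·AB·AC·AB·AC·AB·AC·AB·AC·AB·AC·AB·AC·AB·AC·AB·AC·AB·AC·AB·AC·AB·AC·AB·AC·AB·AC
    A ↦ AB
    B ↦ AC
    C ↦ AC

A->AB, B->AC, C->AC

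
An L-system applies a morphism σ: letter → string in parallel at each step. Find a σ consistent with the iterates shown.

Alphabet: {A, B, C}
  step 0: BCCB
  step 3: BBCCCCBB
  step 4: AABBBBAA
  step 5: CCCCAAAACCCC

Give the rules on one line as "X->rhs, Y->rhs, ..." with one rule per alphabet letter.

A->CC, B->A, C->B

  step 4 ⇒ step 5: AABBBBAA ⇒ CC·CC·A·A·A·A·CC·CC
    A ↦ CC
    B ↦ A
  step 3 ⇒ step 4: BBCCCCBB ⇒ A·A·B·B·B·B·A·A
    C ↦ B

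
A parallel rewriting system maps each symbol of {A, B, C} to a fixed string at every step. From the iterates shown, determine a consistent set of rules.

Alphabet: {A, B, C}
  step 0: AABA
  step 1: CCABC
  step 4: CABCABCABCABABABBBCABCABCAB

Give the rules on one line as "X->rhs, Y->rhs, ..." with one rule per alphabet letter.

A->C, B->AB, C->BB

  step 0 ⇒ step 1: AABA ⇒ C·C·AB·C
    A ↦ C
    B ↦ AB
    C ↦ BB  (constrained at step 1)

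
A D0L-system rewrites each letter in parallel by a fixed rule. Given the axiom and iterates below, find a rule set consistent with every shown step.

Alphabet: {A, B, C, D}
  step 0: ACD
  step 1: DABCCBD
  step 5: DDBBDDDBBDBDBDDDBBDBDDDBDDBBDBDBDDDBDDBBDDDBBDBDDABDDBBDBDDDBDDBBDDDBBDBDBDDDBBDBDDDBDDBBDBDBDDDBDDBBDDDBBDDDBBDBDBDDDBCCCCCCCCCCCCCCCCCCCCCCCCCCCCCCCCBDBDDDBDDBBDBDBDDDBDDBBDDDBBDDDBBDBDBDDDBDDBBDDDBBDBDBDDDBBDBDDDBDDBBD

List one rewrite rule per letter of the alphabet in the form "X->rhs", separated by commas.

A->DAB, B->DDB, C->CC, D->BD

  step 0 ⇒ step 1: ACD ⇒ DAB·CC·BD
    A ↦ DAB
    C ↦ CC
    D ↦ BD
    B ↦ DDB  (constrained at step 1)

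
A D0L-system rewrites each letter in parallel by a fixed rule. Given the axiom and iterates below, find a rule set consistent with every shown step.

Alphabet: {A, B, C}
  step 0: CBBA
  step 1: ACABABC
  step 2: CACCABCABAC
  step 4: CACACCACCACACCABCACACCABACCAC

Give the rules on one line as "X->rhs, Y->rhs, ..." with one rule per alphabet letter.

  step 1 ⇒ step 2: ACABABC ⇒ C·AC·C·AB·C·AB·AC
    A ↦ C
    B ↦ AB
    C ↦ AC

A->C, B->AB, C->AC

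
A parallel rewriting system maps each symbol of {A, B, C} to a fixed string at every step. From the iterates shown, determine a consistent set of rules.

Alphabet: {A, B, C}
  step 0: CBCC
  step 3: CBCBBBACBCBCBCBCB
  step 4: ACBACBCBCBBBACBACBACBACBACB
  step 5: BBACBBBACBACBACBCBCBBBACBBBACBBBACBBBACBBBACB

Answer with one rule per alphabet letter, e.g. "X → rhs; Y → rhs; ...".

A->BB, B->CB, C->A

  step 4 ⇒ step 5: ACBACBCBCBBBACBACBACBACBACB ⇒ BB·A·CB·BB·A·CB·A·CB·A·CB·CB·CB·BB·A·CB·BB·A·CB·BB·A·CB·BB·A·CB·BB·A·CB
    A ↦ BB
    B ↦ CB
    C ↦ A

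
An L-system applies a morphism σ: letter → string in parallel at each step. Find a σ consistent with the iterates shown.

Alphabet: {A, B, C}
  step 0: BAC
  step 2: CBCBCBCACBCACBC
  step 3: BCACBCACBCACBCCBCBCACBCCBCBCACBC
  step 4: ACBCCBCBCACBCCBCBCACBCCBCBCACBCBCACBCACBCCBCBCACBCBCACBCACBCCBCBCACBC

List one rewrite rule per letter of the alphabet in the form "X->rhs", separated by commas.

  step 3 ⇒ step 4: BCACBCACBCACBCCBCBCACBCCBCBCACBC ⇒ AC·BC·CBC·BC·AC·BC·CBC·BC·AC·BC·CBC·BC·AC·BC·BC·AC·BC·AC·BC·CBC·BC·AC·BC·BC·AC·BC·AC·BC·CBC·BC·AC·BC
    A ↦ CBC
    B ↦ AC
    C ↦ BC

A->CBC, B->AC, C->BC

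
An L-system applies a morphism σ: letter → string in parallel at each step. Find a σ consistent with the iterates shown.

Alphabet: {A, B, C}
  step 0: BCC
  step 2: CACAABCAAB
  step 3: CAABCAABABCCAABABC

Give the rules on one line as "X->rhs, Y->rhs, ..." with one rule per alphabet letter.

A->AB, B->C, C->CA

  step 2 ⇒ step 3: CACAABCAAB ⇒ CA·AB·CA·AB·AB·C·CA·AB·AB·C
    A ↦ AB
    B ↦ C
    C ↦ CA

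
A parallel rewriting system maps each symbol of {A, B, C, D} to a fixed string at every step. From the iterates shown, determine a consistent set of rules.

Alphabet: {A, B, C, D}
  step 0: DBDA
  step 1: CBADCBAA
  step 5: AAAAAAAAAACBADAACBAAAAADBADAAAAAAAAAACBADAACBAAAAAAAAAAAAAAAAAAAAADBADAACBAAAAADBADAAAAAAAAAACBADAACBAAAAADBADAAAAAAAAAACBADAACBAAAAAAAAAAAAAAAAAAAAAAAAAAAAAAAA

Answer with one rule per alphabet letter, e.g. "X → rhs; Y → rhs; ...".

  step 0 ⇒ step 1: DBDA ⇒ CB·AD·CB·AA
    A ↦ AA
    B ↦ AD
    D ↦ CB
    C ↦ ADB  (constrained at step 1)

A->AA, B->AD, C->ADB, D->CB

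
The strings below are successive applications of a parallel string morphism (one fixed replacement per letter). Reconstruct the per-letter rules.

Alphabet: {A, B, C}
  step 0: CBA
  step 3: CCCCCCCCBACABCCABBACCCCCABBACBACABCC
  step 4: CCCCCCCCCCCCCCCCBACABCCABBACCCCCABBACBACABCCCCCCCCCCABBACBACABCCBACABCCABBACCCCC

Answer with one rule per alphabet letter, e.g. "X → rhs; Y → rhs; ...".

A->AB, B->BAC, C->CC

  step 3 ⇒ step 4: CCCCCCCCBACABCCABBACCCCCABBACBACABCC ⇒ CC·CC·CC·CC·CC·CC·CC·CC·BAC·AB·CC·AB·BAC·CC·CC·AB·BAC·BAC·AB·CC·CC·CC·CC·CC·AB·BAC·BAC·AB·CC·BAC·AB·CC·AB·BAC·CC·CC
    A ↦ AB
    B ↦ BAC
    C ↦ CC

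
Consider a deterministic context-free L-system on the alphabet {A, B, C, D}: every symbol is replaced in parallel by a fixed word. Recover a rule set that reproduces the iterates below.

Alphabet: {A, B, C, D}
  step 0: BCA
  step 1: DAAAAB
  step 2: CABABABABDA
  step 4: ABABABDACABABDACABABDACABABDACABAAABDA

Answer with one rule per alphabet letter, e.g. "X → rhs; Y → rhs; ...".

  step 1 ⇒ step 2: DAAAAB ⇒ C·AB·AB·AB·AB·DA
    A ↦ AB
    B ↦ DA
    D ↦ C
  step 0 ⇒ step 1: BCA ⇒ DA·AA·AB
    C ↦ AA

A->AB, B->DA, C->AA, D->C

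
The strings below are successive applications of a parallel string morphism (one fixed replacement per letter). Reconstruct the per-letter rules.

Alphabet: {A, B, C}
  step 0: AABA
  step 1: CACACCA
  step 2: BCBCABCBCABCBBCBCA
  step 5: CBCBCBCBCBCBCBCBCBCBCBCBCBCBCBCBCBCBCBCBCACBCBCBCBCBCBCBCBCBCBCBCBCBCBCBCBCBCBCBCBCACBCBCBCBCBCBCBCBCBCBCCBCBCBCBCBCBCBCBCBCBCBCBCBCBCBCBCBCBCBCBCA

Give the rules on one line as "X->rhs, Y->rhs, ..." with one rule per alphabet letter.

  step 1 ⇒ step 2: CACACCA ⇒ BCB·CA·BCB·CA·BCB·BCB·CA
    A ↦ CA
    C ↦ BCB
  step 0 ⇒ step 1: AABA ⇒ CA·CA·C·CA
    B ↦ C

A->CA, B->C, C->BCB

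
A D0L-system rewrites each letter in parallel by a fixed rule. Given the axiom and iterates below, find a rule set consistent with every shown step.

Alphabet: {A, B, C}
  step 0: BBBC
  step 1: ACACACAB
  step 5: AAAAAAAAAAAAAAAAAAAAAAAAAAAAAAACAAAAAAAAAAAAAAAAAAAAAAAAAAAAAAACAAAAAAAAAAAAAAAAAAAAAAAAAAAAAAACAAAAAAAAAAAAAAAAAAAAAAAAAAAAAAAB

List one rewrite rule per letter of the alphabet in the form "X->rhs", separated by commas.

  step 0 ⇒ step 1: BBBC ⇒ AC·AC·AC·AB
    B ↦ AC
    C ↦ AB
    A ↦ AA  (constrained at step 1)

A->AA, B->AC, C->AB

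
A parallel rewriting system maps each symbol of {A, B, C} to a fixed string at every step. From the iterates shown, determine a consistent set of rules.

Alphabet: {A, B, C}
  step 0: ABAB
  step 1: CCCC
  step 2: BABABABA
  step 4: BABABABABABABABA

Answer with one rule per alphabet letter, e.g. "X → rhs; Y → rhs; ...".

A->C, B->C, C->BA

  step 1 ⇒ step 2: CCCC ⇒ BA·BA·BA·BA
    C ↦ BA
  step 0 ⇒ step 1: ABAB ⇒ C·C·C·C
    A ↦ C
  step 0 ⇒ step 1: ABAB ⇒ C·C·C·C
    B ↦ C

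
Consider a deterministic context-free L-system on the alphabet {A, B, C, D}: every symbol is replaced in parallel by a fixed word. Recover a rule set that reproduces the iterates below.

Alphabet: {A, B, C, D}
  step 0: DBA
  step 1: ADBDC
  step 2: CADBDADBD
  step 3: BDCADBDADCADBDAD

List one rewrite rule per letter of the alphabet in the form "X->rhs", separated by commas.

A->C, B->BD, C->BD, D->AD

  step 2 ⇒ step 3: CADBDADBD ⇒ BD·C·AD·BD·AD·C·AD·BD·AD
    A ↦ C
    B ↦ BD
    C ↦ BD
    D ↦ AD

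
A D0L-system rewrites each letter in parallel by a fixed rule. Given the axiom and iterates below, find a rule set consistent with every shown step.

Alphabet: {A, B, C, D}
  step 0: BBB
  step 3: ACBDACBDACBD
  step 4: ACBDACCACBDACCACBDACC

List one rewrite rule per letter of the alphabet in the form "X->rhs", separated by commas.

A->AC, B->A, C->BD, D->CC

  step 3 ⇒ step 4: ACBDACBDACBD ⇒ AC·BD·A·CC·AC·BD·A·CC·AC·BD·A·CC
    A ↦ AC
    B ↦ A
    C ↦ BD
    D ↦ CC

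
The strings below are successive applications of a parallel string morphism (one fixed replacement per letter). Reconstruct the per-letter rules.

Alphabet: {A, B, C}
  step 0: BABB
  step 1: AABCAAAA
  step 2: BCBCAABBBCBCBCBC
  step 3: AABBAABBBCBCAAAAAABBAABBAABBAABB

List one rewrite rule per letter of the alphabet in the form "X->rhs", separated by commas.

  step 2 ⇒ step 3: BCBCAABBBCBCBCBC ⇒ AA·BB·AA·BB·BC·BC·AA·AA·AA·BB·AA·BB·AA·BB·AA·BB
    A ↦ BC
    B ↦ AA
    C ↦ BB

A->BC, B->AA, C->BB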